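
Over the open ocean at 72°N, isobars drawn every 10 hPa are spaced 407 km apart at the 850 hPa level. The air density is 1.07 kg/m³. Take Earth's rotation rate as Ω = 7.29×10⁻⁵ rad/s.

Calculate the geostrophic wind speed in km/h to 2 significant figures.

60 km/h

Coriolis parameter at 72°N:
f = 2Ω sin φ = 2 × 7.29×10⁻⁵ × sin 72° = 1.39×10⁻⁴ s⁻¹
Pressure gradient: |∂P/∂n| = 1000 Pa / 407000 m = 2.46×10⁻³ Pa/m
Geostrophic balance (pressure-gradient force = Coriolis force):
V_g = (1/(fρ)) |∂P/∂n| = 2.46×10⁻³ / (1.39×10⁻⁴ × 1.07) = 16.6 m/s
Converting: 16.6 m/s × 3.6 = 60 km/h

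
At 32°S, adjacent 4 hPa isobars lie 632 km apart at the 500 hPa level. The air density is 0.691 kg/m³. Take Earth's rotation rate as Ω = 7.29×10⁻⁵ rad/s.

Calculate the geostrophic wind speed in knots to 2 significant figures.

23 knots

Coriolis parameter at 32°S:
f = 2Ω sin φ = 2 × 7.29×10⁻⁵ × sin 32° = 7.73×10⁻⁵ s⁻¹
Pressure gradient: |∂P/∂n| = 400 Pa / 632000 m = 6.33×10⁻⁴ Pa/m
Geostrophic balance (pressure-gradient force = Coriolis force):
V_g = (1/(fρ)) |∂P/∂n| = 6.33×10⁻⁴ / (7.73×10⁻⁵ × 0.691) = 11.9 m/s
Converting: 11.9 m/s × 1.944 = 23 knots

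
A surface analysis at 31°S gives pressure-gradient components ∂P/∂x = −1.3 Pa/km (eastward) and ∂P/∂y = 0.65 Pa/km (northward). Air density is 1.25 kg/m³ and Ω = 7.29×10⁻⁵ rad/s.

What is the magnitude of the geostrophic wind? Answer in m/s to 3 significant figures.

Coriolis parameter at 31°S:
f = 2Ω sin φ = 2 × 7.29×10⁻⁵ × sin 31° = 7.51×10⁻⁵ s⁻¹
In the Southern Hemisphere f is negative: f = −7.51×10⁻⁵ s⁻¹.
Component geostrophic relations (x east, y north):
u_g = −(1/(fρ)) ∂P/∂y,  v_g = (1/(fρ)) ∂P/∂x
u_g = −(0.65×10⁻³)/(−7.51×10⁻⁵ × 1.25) = 6.92 m/s;  v_g = (−1.3×10⁻³)/(−7.51×10⁻⁵ × 1.25) = 13.8 m/s
|V_g| = √(u_g² + v_g²) = 15.5 m/s

15.5 m/s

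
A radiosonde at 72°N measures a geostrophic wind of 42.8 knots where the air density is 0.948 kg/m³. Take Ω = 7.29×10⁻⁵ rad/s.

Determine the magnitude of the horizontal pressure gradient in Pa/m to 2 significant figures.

Coriolis parameter at 72°N:
f = 2Ω sin φ = 2 × 7.29×10⁻⁵ × sin 72° = 1.39×10⁻⁴ s⁻¹
Wind speed in SI: 42.8 knots = 22.0 m/s
Geostrophic balance rearranged: |∂P/∂n| = f ρ V_g
|∂P/∂n| = 1.39×10⁻⁴ × 0.948 × 22.0 = 2.89×10⁻³ Pa/m

2.9×10⁻³ Pa/m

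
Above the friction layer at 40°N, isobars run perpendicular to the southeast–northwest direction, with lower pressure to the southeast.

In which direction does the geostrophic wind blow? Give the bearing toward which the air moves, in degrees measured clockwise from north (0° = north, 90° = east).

The pressure-gradient force points toward the southeast (bearing 135°).
Geostrophic balance: in the Northern Hemisphere the Coriolis force deflects motion to the right, so the geostrophic wind blows 90° to the right of the pressure-gradient force (low pressure on the left).
Rotating 135° by 90° clockwise gives 225° — the wind blows toward the southwest.

225°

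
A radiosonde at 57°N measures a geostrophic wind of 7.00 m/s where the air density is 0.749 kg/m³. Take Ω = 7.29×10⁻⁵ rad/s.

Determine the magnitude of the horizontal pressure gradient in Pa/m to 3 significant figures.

Coriolis parameter at 57°N:
f = 2Ω sin φ = 2 × 7.29×10⁻⁵ × sin 57° = 1.22×10⁻⁴ s⁻¹
Geostrophic balance rearranged: |∂P/∂n| = f ρ V_g
|∂P/∂n| = 1.22×10⁻⁴ × 0.749 × 7.00 = 6.41×10⁻⁴ Pa/m

6.41×10⁻⁴ Pa/m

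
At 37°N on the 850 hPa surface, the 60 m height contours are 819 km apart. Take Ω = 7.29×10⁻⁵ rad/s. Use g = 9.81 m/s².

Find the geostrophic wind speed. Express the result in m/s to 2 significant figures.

8.2 m/s

Coriolis parameter at 37°N:
f = 2Ω sin φ = 2 × 7.29×10⁻⁵ × sin 37° = 8.77×10⁻⁵ s⁻¹
Height gradient: |∂Z/∂n| = 60 m / 819000 m = 7.33×10⁻⁵
On a pressure surface, geostrophic balance gives V_g = (g/f)|∂Z/∂n|:
V_g = 9.81 × 7.33×10⁻⁵ / 8.77×10⁻⁵ = 8.19 m/s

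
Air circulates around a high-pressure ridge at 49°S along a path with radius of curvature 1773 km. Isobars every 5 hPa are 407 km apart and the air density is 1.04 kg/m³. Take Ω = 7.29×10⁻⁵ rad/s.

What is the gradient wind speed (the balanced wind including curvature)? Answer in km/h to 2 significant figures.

Coriolis parameter at 49°S:
f = 2Ω sin φ = 2 × 7.29×10⁻⁵ × sin 49° = 1.10×10⁻⁴ s⁻¹
Pressure gradient: |∂P/∂n| = 500 Pa / 407000 m = 1.23×10⁻³ Pa/m
Geostrophic speed: V_g = |∂P/∂n|/(fρ) = 1.23×10⁻³/(1.10×10⁻⁴ × 1.04) = 10.7 m/s
Around a high, pressure-gradient force acts outward with centrifugal, so Coriolis balances both:
fV = (1/ρ)|∂P/∂n| + V²/R  →  V² − fR·V + fR·V_g = 0
With fR = 1.10×10⁻⁴ × 1773×10³ m = 195 m/s:
V = [fR − √((fR)² − 4 fR V_g)]/2 = [195 − √(195² − 4×195×10.7)]/2 = 11.4 m/s
Supergeostrophic (V > V_g = 10.7 m/s), as expected around a high.
Converting: 11.4 m/s × 3.6 = 41 km/h

41 km/h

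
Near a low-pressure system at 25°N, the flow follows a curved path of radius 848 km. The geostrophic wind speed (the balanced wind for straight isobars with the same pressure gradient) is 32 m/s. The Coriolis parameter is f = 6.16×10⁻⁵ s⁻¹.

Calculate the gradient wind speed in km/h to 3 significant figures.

Around a low, centrifugal force acts outward with Coriolis, so pressure-gradient force balances both:
(1/ρ)|∂P/∂n| = fV + V²/R  →  V² + fR·V − fR·V_g = 0
With fR = 6.16×10⁻⁵ × 848×10³ m = 52.2 m/s:
V = [−fR + √((fR)² + 4 fR V_g)]/2 = [−52.2 + √(52.2² + 4×52.2×32)]/2 = 22.4 m/s
Subgeostrophic (V < V_g = 32 m/s), as expected around a low.
Converting: 22.4 m/s × 3.6 = 80.6 km/h

80.6 km/h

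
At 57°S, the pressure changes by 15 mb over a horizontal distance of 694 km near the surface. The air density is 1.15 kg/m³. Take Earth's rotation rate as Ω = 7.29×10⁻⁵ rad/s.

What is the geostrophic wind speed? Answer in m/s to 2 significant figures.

Coriolis parameter at 57°S:
f = 2Ω sin φ = 2 × 7.29×10⁻⁵ × sin 57° = 1.22×10⁻⁴ s⁻¹
Pressure gradient: |∂P/∂n| = 1500 Pa / 694000 m = 2.16×10⁻³ Pa/m
Geostrophic balance (pressure-gradient force = Coriolis force):
V_g = (1/(fρ)) |∂P/∂n| = 2.16×10⁻³ / (1.22×10⁻⁴ × 1.15) = 15.4 m/s

15 m/s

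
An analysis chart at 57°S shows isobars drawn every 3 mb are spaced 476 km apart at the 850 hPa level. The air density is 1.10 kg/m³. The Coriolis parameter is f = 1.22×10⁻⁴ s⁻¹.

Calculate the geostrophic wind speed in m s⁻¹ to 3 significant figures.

Pressure gradient: |∂P/∂n| = 300 Pa / 476000 m = 6.30×10⁻⁴ Pa/m
Geostrophic balance (pressure-gradient force = Coriolis force):
V_g = (1/(fρ)) |∂P/∂n| = 6.30×10⁻⁴ / (1.22×10⁻⁴ × 1.10) = 4.70 m/s

4.70 m s⁻¹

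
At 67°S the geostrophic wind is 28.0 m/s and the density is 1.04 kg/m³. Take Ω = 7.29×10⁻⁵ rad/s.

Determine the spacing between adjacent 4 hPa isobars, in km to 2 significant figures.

100 km

Coriolis parameter at 67°S:
f = 2Ω sin φ = 2 × 7.29×10⁻⁵ × sin 67° = 1.34×10⁻⁴ s⁻¹
Geostrophic balance rearranged: |∂P/∂n| = f ρ V_g
|∂P/∂n| = 1.34×10⁻⁴ × 1.04 × 28.0 = 3.91×10⁻³ Pa/m
Isobar spacing: Δn = ΔP/|∂P/∂n| = 400 Pa / 3.91×10⁻³ Pa/m = 102349 m ≈ 100 km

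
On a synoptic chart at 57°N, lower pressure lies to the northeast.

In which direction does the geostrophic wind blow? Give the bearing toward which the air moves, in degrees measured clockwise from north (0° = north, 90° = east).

The pressure-gradient force points toward the northeast (bearing 045°).
Geostrophic balance: in the Northern Hemisphere the Coriolis force deflects motion to the right, so the geostrophic wind blows 90° to the right of the pressure-gradient force (low pressure on the left).
Rotating 045° by 90° clockwise gives 135° — the wind blows toward the southeast.

135°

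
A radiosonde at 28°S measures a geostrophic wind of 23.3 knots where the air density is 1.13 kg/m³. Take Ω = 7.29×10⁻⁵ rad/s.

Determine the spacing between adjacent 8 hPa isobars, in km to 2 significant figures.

Coriolis parameter at 28°S:
f = 2Ω sin φ = 2 × 7.29×10⁻⁵ × sin 28° = 6.84×10⁻⁵ s⁻¹
Wind speed in SI: 23.3 knots = 12.0 m/s
Geostrophic balance rearranged: |∂P/∂n| = f ρ V_g
|∂P/∂n| = 6.84×10⁻⁵ × 1.13 × 12.0 = 9.27×10⁻⁴ Pa/m
Isobar spacing: Δn = ΔP/|∂P/∂n| = 800 Pa / 9.27×10⁻⁴ Pa/m = 862881 m ≈ 860 km

860 km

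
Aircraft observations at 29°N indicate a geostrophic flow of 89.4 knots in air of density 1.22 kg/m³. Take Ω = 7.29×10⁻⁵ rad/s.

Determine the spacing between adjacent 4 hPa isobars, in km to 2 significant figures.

100 km

Coriolis parameter at 29°N:
f = 2Ω sin φ = 2 × 7.29×10⁻⁵ × sin 29° = 7.07×10⁻⁵ s⁻¹
Wind speed in SI: 89.4 knots = 46.0 m/s
Geostrophic balance rearranged: |∂P/∂n| = f ρ V_g
|∂P/∂n| = 7.07×10⁻⁵ × 1.22 × 46.0 = 3.97×10⁻³ Pa/m
Isobar spacing: Δn = ΔP/|∂P/∂n| = 400 Pa / 3.97×10⁻³ Pa/m = 100855 m ≈ 100 km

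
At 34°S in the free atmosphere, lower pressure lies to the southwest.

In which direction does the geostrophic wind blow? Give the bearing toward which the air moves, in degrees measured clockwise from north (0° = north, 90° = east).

The pressure-gradient force points toward the southwest (bearing 225°).
Geostrophic balance: in the Southern Hemisphere the Coriolis force deflects motion to the left, so the geostrophic wind blows 90° to the left of the pressure-gradient force (low pressure on the right).
Rotating 225° by 90° counterclockwise gives 135° — the wind blows toward the southeast.

135°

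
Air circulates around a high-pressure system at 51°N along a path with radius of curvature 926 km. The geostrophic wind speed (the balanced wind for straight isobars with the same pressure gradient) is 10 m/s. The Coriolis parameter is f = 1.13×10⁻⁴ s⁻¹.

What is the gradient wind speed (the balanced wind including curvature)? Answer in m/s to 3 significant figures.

Around a high, pressure-gradient force acts outward with centrifugal, so Coriolis balances both:
fV = (1/ρ)|∂P/∂n| + V²/R  →  V² − fR·V + fR·V_g = 0
With fR = 1.13×10⁻⁴ × 926×10³ m = 105 m/s:
V = [fR − √((fR)² − 4 fR V_g)]/2 = [105 − √(105² − 4×105×10)]/2 = 11.2 m/s
Supergeostrophic (V > V_g = 10 m/s), as expected around a high.

11.2 m/s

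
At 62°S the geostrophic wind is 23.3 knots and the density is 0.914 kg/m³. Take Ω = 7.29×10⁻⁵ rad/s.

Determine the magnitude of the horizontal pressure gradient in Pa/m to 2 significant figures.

Coriolis parameter at 62°S:
f = 2Ω sin φ = 2 × 7.29×10⁻⁵ × sin 62° = 1.29×10⁻⁴ s⁻¹
Wind speed in SI: 23.3 knots = 12.0 m/s
Geostrophic balance rearranged: |∂P/∂n| = f ρ V_g
|∂P/∂n| = 1.29×10⁻⁴ × 0.914 × 12.0 = 1.41×10⁻³ Pa/m

1.4×10⁻³ Pa/m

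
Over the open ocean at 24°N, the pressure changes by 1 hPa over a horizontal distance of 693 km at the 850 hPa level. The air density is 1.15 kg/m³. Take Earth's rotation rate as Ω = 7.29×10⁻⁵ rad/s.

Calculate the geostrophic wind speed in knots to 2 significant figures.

Coriolis parameter at 24°N:
f = 2Ω sin φ = 2 × 7.29×10⁻⁵ × sin 24° = 5.93×10⁻⁵ s⁻¹
Pressure gradient: |∂P/∂n| = 100 Pa / 693000 m = 1.44×10⁻⁴ Pa/m
Geostrophic balance (pressure-gradient force = Coriolis force):
V_g = (1/(fρ)) |∂P/∂n| = 1.44×10⁻⁴ / (5.93×10⁻⁵ × 1.15) = 2.12 m/s
Converting: 2.12 m/s × 1.944 = 4.1 knots

4.1 knots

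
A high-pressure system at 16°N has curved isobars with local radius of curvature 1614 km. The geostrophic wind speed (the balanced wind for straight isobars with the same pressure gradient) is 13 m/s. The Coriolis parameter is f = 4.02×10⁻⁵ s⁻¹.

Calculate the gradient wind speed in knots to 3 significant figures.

35.0 knots

Around a high, pressure-gradient force acts outward with centrifugal, so Coriolis balances both:
fV = (1/ρ)|∂P/∂n| + V²/R  →  V² − fR·V + fR·V_g = 0
With fR = 4.02×10⁻⁵ × 1614×10³ m = 64.9 m/s:
V = [fR − √((fR)² − 4 fR V_g)]/2 = [64.9 − √(64.9² − 4×64.9×13)]/2 = 18 m/s
Supergeostrophic (V > V_g = 13 m/s), as expected around a high.
Converting: 18 m/s × 1.944 = 35.0 knots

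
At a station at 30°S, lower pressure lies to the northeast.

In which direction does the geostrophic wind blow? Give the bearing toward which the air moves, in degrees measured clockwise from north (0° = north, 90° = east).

315°

The pressure-gradient force points toward the northeast (bearing 045°).
Geostrophic balance: in the Southern Hemisphere the Coriolis force deflects motion to the left, so the geostrophic wind blows 90° to the left of the pressure-gradient force (low pressure on the right).
Rotating 045° by 90° counterclockwise gives 315° — the wind blows toward the northwest.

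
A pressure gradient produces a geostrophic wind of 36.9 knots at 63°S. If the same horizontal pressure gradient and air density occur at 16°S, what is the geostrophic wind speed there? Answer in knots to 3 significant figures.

119 knots

With the same pressure gradient and density, V_g ∝ 1/f ∝ 1/sin φ.
V₂ = V₁ · sin φ₁ / sin φ₂ = 36.9 × sin 63° / sin 16°
V₂ = 36.9 × 0.8910/0.2756 = 119 knots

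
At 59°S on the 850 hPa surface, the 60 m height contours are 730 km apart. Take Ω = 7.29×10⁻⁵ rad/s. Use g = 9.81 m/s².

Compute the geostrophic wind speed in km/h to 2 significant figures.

Coriolis parameter at 59°S:
f = 2Ω sin φ = 2 × 7.29×10⁻⁵ × sin 59° = 1.25×10⁻⁴ s⁻¹
Height gradient: |∂Z/∂n| = 60 m / 730000 m = 8.22×10⁻⁵
On a pressure surface, geostrophic balance gives V_g = (g/f)|∂Z/∂n|:
V_g = 9.81 × 8.22×10⁻⁵ / 1.25×10⁻⁴ = 6.45 m/s
Converting: 6.45 m/s × 3.6 = 23 km/h

23 km/h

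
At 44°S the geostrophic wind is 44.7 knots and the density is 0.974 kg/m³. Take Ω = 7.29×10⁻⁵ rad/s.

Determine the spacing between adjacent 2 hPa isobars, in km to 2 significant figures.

Coriolis parameter at 44°S:
f = 2Ω sin φ = 2 × 7.29×10⁻⁵ × sin 44° = 1.01×10⁻⁴ s⁻¹
Wind speed in SI: 44.7 knots = 23.0 m/s
Geostrophic balance rearranged: |∂P/∂n| = f ρ V_g
|∂P/∂n| = 1.01×10⁻⁴ × 0.974 × 23.0 = 2.27×10⁻³ Pa/m
Isobar spacing: Δn = ΔP/|∂P/∂n| = 200 Pa / 2.27×10⁻³ Pa/m = 88165 m ≈ 88 km

88 km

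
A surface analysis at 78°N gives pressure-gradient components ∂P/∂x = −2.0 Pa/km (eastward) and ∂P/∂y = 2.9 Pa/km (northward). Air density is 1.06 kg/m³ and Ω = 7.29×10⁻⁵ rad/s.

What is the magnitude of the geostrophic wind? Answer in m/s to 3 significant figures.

23.3 m/s

Coriolis parameter at 78°N:
f = 2Ω sin φ = 2 × 7.29×10⁻⁵ × sin 78° = 1.43×10⁻⁴ s⁻¹
Component geostrophic relations (x east, y north):
u_g = −(1/(fρ)) ∂P/∂y,  v_g = (1/(fρ)) ∂P/∂x
u_g = −(2.9×10⁻³)/(1.43×10⁻⁴ × 1.06) = −19.2 m/s;  v_g = (−2.0×10⁻³)/(1.43×10⁻⁴ × 1.06) = −13.2 m/s
|V_g| = √(u_g² + v_g²) = 23.3 m/s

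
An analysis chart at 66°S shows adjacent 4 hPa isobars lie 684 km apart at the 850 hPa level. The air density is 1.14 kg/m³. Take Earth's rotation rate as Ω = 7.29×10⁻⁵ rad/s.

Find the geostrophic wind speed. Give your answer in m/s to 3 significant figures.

Coriolis parameter at 66°S:
f = 2Ω sin φ = 2 × 7.29×10⁻⁵ × sin 66° = 1.33×10⁻⁴ s⁻¹
Pressure gradient: |∂P/∂n| = 400 Pa / 684000 m = 5.85×10⁻⁴ Pa/m
Geostrophic balance (pressure-gradient force = Coriolis force):
V_g = (1/(fρ)) |∂P/∂n| = 5.85×10⁻⁴ / (1.33×10⁻⁴ × 1.14) = 3.85 m/s

3.85 m/s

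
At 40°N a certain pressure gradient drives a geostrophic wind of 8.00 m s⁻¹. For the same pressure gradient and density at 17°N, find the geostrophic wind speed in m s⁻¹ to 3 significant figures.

With the same pressure gradient and density, V_g ∝ 1/f ∝ 1/sin φ.
V₂ = V₁ · sin φ₁ / sin φ₂ = 8.00 × sin 40° / sin 17°
V₂ = 8.00 × 0.6428/0.2924 = 17.6 m s⁻¹

17.6 m s⁻¹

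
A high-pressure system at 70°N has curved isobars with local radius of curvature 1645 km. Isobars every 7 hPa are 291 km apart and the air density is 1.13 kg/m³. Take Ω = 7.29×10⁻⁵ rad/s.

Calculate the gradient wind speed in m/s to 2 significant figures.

Coriolis parameter at 70°N:
f = 2Ω sin φ = 2 × 7.29×10⁻⁵ × sin 70° = 1.37×10⁻⁴ s⁻¹
Pressure gradient: |∂P/∂n| = 700 Pa / 291000 m = 2.41×10⁻³ Pa/m
Geostrophic speed: V_g = |∂P/∂n|/(fρ) = 2.41×10⁻³/(1.37×10⁻⁴ × 1.13) = 15.5 m/s
Around a high, pressure-gradient force acts outward with centrifugal, so Coriolis balances both:
fV = (1/ρ)|∂P/∂n| + V²/R  →  V² − fR·V + fR·V_g = 0
With fR = 1.37×10⁻⁴ × 1645×10³ m = 225 m/s:
V = [fR − √((fR)² − 4 fR V_g)]/2 = [225 − √(225² − 4×225×15.5)]/2 = 16.8 m/s
Supergeostrophic (V > V_g = 15.5 m/s), as expected around a high.

17 m/s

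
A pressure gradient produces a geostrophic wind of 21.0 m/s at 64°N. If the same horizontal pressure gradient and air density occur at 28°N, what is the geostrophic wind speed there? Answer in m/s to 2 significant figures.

With the same pressure gradient and density, V_g ∝ 1/f ∝ 1/sin φ.
V₂ = V₁ · sin φ₁ / sin φ₂ = 21.0 × sin 64° / sin 28°
V₂ = 21.0 × 0.8988/0.4695 = 40 m/s

40 m/s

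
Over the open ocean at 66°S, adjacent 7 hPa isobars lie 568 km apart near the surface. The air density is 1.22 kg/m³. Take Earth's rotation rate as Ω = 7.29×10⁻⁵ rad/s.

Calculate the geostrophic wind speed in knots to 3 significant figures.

14.7 knots

Coriolis parameter at 66°S:
f = 2Ω sin φ = 2 × 7.29×10⁻⁵ × sin 66° = 1.33×10⁻⁴ s⁻¹
Pressure gradient: |∂P/∂n| = 700 Pa / 568000 m = 1.23×10⁻³ Pa/m
Geostrophic balance (pressure-gradient force = Coriolis force):
V_g = (1/(fρ)) |∂P/∂n| = 1.23×10⁻³ / (1.33×10⁻⁴ × 1.22) = 7.58 m/s
Converting: 7.58 m/s × 1.944 = 14.7 knots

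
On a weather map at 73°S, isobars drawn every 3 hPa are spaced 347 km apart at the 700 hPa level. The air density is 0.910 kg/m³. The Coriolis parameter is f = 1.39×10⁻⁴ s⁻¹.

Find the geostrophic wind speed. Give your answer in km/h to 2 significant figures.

Pressure gradient: |∂P/∂n| = 300 Pa / 347000 m = 8.65×10⁻⁴ Pa/m
Geostrophic balance (pressure-gradient force = Coriolis force):
V_g = (1/(fρ)) |∂P/∂n| = 8.65×10⁻⁴ / (1.39×10⁻⁴ × 0.910) = 6.83 m/s
Converting: 6.83 m/s × 3.6 = 25 km/h

25 km/h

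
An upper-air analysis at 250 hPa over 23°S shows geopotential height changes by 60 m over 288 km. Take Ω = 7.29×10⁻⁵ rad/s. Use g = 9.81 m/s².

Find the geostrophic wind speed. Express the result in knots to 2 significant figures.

70 knots

Coriolis parameter at 23°S:
f = 2Ω sin φ = 2 × 7.29×10⁻⁵ × sin 23° = 5.70×10⁻⁵ s⁻¹
Height gradient: |∂Z/∂n| = 60 m / 288000 m = 2.08×10⁻⁴
On a pressure surface, geostrophic balance gives V_g = (g/f)|∂Z/∂n|:
V_g = 9.81 × 2.08×10⁻⁴ / 5.70×10⁻⁵ = 35.9 m/s
Converting: 35.9 m/s × 1.944 = 70 knots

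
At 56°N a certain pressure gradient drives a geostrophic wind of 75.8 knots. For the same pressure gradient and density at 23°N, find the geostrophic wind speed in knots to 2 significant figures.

160 knots

With the same pressure gradient and density, V_g ∝ 1/f ∝ 1/sin φ.
V₂ = V₁ · sin φ₁ / sin φ₂ = 75.8 × sin 56° / sin 23°
V₂ = 75.8 × 0.8290/0.3907 = 160 knots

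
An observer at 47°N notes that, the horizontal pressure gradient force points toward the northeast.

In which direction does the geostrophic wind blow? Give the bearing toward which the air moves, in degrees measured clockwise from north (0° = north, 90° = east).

135°

The pressure-gradient force points toward the northeast (bearing 045°).
Geostrophic balance: in the Northern Hemisphere the Coriolis force deflects motion to the right, so the geostrophic wind blows 90° to the right of the pressure-gradient force (low pressure on the left).
Rotating 045° by 90° clockwise gives 135° — the wind blows toward the southeast.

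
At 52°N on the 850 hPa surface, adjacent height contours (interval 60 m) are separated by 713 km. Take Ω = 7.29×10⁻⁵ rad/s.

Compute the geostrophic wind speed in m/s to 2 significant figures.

Coriolis parameter at 52°N:
f = 2Ω sin φ = 2 × 7.29×10⁻⁵ × sin 52° = 1.15×10⁻⁴ s⁻¹
Height gradient: |∂Z/∂n| = 60 m / 713000 m = 8.42×10⁻⁵
On a pressure surface, geostrophic balance gives V_g = (g/f)|∂Z/∂n|:
V_g = 9.81 × 8.42×10⁻⁵ / 1.15×10⁻⁴ = 7.19 m/s

7.2 m/s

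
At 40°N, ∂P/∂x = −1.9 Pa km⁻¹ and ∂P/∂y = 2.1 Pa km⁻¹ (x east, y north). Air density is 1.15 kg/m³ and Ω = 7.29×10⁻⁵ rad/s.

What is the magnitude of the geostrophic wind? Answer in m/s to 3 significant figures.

Coriolis parameter at 40°N:
f = 2Ω sin φ = 2 × 7.29×10⁻⁵ × sin 40° = 9.37×10⁻⁵ s⁻¹
Component geostrophic relations (x east, y north):
u_g = −(1/(fρ)) ∂P/∂y,  v_g = (1/(fρ)) ∂P/∂x
u_g = −(2.1×10⁻³)/(9.37×10⁻⁵ × 1.15) = −19.5 m/s;  v_g = (−1.9×10⁻³)/(9.37×10⁻⁵ × 1.15) = −17.6 m/s
|V_g| = √(u_g² + v_g²) = 26.3 m/s

26.3 m/s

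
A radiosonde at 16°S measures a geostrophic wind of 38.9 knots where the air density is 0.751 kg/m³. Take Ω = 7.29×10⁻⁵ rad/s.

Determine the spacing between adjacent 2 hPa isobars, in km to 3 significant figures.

Coriolis parameter at 16°S:
f = 2Ω sin φ = 2 × 7.29×10⁻⁵ × sin 16° = 4.02×10⁻⁵ s⁻¹
Wind speed in SI: 38.9 knots = 20.0 m/s
Geostrophic balance rearranged: |∂P/∂n| = f ρ V_g
|∂P/∂n| = 4.02×10⁻⁵ × 0.751 × 20.0 = 6.04×10⁻⁴ Pa/m
Isobar spacing: Δn = ΔP/|∂P/∂n| = 200 Pa / 6.04×10⁻⁴ Pa/m = 331136 m ≈ 331 km

331 km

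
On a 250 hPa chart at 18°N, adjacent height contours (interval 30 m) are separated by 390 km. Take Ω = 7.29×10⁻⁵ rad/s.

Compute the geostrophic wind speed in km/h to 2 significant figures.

60 km/h

Coriolis parameter at 18°N:
f = 2Ω sin φ = 2 × 7.29×10⁻⁵ × sin 18° = 4.51×10⁻⁵ s⁻¹
Height gradient: |∂Z/∂n| = 30 m / 390000 m = 7.69×10⁻⁵
On a pressure surface, geostrophic balance gives V_g = (g/f)|∂Z/∂n|:
V_g = 9.81 × 7.69×10⁻⁵ / 4.51×10⁻⁵ = 16.7 m/s
Converting: 16.7 m/s × 3.6 = 60 km/h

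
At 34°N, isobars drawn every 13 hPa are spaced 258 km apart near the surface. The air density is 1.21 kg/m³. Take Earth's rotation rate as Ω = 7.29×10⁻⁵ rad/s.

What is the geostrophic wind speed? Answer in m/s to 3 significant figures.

Coriolis parameter at 34°N:
f = 2Ω sin φ = 2 × 7.29×10⁻⁵ × sin 34° = 8.15×10⁻⁵ s⁻¹
Pressure gradient: |∂P/∂n| = 1300 Pa / 258000 m = 5.04×10⁻³ Pa/m
Geostrophic balance (pressure-gradient force = Coriolis force):
V_g = (1/(fρ)) |∂P/∂n| = 5.04×10⁻³ / (8.15×10⁻⁵ × 1.21) = 51.1 m/s

51.1 m/s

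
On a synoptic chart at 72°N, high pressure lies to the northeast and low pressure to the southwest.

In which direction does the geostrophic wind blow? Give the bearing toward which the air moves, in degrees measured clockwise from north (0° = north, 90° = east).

315°

The pressure-gradient force points toward the southwest (bearing 225°).
Geostrophic balance: in the Northern Hemisphere the Coriolis force deflects motion to the right, so the geostrophic wind blows 90° to the right of the pressure-gradient force (low pressure on the left).
Rotating 225° by 90° clockwise gives 315° — the wind blows toward the northwest.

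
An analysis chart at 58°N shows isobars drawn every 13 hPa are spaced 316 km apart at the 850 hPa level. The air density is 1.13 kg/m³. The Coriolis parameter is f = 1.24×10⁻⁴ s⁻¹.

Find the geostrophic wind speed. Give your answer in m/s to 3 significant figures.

Pressure gradient: |∂P/∂n| = 1300 Pa / 316000 m = 4.11×10⁻³ Pa/m
Geostrophic balance (pressure-gradient force = Coriolis force):
V_g = (1/(fρ)) |∂P/∂n| = 4.11×10⁻³ / (1.24×10⁻⁴ × 1.13) = 29.4 m/s

29.4 m/s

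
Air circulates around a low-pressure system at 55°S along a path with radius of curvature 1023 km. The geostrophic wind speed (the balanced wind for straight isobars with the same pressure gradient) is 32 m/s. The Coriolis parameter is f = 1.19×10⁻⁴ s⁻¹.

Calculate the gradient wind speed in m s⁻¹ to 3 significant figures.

26.3 m s⁻¹

Around a low, centrifugal force acts outward with Coriolis, so pressure-gradient force balances both:
(1/ρ)|∂P/∂n| = fV + V²/R  →  V² + fR·V − fR·V_g = 0
With fR = 1.19×10⁻⁴ × 1023×10³ m = 122 m/s:
V = [−fR + √((fR)² + 4 fR V_g)]/2 = [−122 + √(122² + 4×122×32)]/2 = 26.3 m/s
Subgeostrophic (V < V_g = 32 m/s), as expected around a low.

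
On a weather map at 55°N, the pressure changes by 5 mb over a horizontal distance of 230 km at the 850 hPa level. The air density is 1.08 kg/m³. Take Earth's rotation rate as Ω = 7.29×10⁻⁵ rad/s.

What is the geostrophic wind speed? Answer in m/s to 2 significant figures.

17 m/s

Coriolis parameter at 55°N:
f = 2Ω sin φ = 2 × 7.29×10⁻⁵ × sin 55° = 1.19×10⁻⁴ s⁻¹
Pressure gradient: |∂P/∂n| = 500 Pa / 230000 m = 2.17×10⁻³ Pa/m
Geostrophic balance (pressure-gradient force = Coriolis force):
V_g = (1/(fρ)) |∂P/∂n| = 2.17×10⁻³ / (1.19×10⁻⁴ × 1.08) = 16.9 m/s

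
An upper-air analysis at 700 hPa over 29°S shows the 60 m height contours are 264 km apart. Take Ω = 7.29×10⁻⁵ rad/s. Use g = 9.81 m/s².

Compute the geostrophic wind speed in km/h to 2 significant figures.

110 km/h

Coriolis parameter at 29°S:
f = 2Ω sin φ = 2 × 7.29×10⁻⁵ × sin 29° = 7.07×10⁻⁵ s⁻¹
Height gradient: |∂Z/∂n| = 60 m / 264000 m = 2.27×10⁻⁴
On a pressure surface, geostrophic balance gives V_g = (g/f)|∂Z/∂n|:
V_g = 9.81 × 2.27×10⁻⁴ / 7.07×10⁻⁵ = 31.5 m/s
Converting: 31.5 m/s × 3.6 = 110 km/h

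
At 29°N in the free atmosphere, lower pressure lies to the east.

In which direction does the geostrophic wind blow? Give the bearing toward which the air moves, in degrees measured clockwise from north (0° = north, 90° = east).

The pressure-gradient force points toward the east (bearing 090°).
Geostrophic balance: in the Northern Hemisphere the Coriolis force deflects motion to the right, so the geostrophic wind blows 90° to the right of the pressure-gradient force (low pressure on the left).
Rotating 090° by 90° clockwise gives 180° — the wind blows toward the south.

180°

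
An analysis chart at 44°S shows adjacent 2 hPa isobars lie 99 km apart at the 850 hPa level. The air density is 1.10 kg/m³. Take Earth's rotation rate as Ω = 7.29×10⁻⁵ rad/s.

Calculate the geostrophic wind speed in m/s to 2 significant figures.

Coriolis parameter at 44°S:
f = 2Ω sin φ = 2 × 7.29×10⁻⁵ × sin 44° = 1.01×10⁻⁴ s⁻¹
Pressure gradient: |∂P/∂n| = 200 Pa / 99000 m = 2.02×10⁻³ Pa/m
Geostrophic balance (pressure-gradient force = Coriolis force):
V_g = (1/(fρ)) |∂P/∂n| = 2.02×10⁻³ / (1.01×10⁻⁴ × 1.10) = 18.1 m/s

18 m/s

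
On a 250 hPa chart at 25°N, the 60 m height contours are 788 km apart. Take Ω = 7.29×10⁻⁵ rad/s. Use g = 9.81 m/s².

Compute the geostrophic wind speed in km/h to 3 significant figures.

Coriolis parameter at 25°N:
f = 2Ω sin φ = 2 × 7.29×10⁻⁵ × sin 25° = 6.16×10⁻⁵ s⁻¹
Height gradient: |∂Z/∂n| = 60 m / 788000 m = 7.61×10⁻⁵
On a pressure surface, geostrophic balance gives V_g = (g/f)|∂Z/∂n|:
V_g = 9.81 × 7.61×10⁻⁵ / 6.16×10⁻⁵ = 12.1 m/s
Converting: 12.1 m/s × 3.6 = 43.6 km/h

43.6 km/h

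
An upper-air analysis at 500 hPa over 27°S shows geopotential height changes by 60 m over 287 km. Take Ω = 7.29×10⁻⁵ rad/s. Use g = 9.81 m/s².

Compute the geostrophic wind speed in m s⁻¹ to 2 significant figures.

31 m s⁻¹

Coriolis parameter at 27°S:
f = 2Ω sin φ = 2 × 7.29×10⁻⁵ × sin 27° = 6.62×10⁻⁵ s⁻¹
Height gradient: |∂Z/∂n| = 60 m / 287000 m = 2.09×10⁻⁴
On a pressure surface, geostrophic balance gives V_g = (g/f)|∂Z/∂n|:
V_g = 9.81 × 2.09×10⁻⁴ / 6.62×10⁻⁵ = 31.0 m/s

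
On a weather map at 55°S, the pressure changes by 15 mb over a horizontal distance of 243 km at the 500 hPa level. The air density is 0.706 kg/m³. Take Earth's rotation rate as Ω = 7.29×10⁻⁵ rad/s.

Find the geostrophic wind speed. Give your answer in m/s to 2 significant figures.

73 m/s

Coriolis parameter at 55°S:
f = 2Ω sin φ = 2 × 7.29×10⁻⁵ × sin 55° = 1.19×10⁻⁴ s⁻¹
Pressure gradient: |∂P/∂n| = 1500 Pa / 243000 m = 6.17×10⁻³ Pa/m
Geostrophic balance (pressure-gradient force = Coriolis force):
V_g = (1/(fρ)) |∂P/∂n| = 6.17×10⁻³ / (1.19×10⁻⁴ × 0.706) = 73.2 m/s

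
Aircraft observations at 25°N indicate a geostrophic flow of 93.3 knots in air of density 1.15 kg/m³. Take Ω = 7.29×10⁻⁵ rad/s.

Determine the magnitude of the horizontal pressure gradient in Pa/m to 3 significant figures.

Coriolis parameter at 25°N:
f = 2Ω sin φ = 2 × 7.29×10⁻⁵ × sin 25° = 6.16×10⁻⁵ s⁻¹
Wind speed in SI: 93.3 knots = 48.0 m/s
Geostrophic balance rearranged: |∂P/∂n| = f ρ V_g
|∂P/∂n| = 6.16×10⁻⁵ × 1.15 × 48.0 = 3.40×10⁻³ Pa/m

3.40×10⁻³ Pa/m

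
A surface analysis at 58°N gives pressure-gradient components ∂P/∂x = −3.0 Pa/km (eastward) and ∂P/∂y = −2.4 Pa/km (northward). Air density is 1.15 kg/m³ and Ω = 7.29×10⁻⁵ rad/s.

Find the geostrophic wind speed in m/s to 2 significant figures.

27 m/s

Coriolis parameter at 58°N:
f = 2Ω sin φ = 2 × 7.29×10⁻⁵ × sin 58° = 1.24×10⁻⁴ s⁻¹
Component geostrophic relations (x east, y north):
u_g = −(1/(fρ)) ∂P/∂y,  v_g = (1/(fρ)) ∂P/∂x
u_g = −(−2.4×10⁻³)/(1.24×10⁻⁴ × 1.15) = 16.9 m/s;  v_g = (−3.0×10⁻³)/(1.24×10⁻⁴ × 1.15) = −21.1 m/s
|V_g| = √(u_g² + v_g²) = 27.0 m/s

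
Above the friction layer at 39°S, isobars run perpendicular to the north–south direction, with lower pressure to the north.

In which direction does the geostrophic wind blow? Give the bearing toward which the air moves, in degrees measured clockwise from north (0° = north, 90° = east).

The pressure-gradient force points toward the north (bearing 000°).
Geostrophic balance: in the Southern Hemisphere the Coriolis force deflects motion to the left, so the geostrophic wind blows 90° to the left of the pressure-gradient force (low pressure on the right).
Rotating 000° by 90° counterclockwise gives 270° — the wind blows toward the west.

270°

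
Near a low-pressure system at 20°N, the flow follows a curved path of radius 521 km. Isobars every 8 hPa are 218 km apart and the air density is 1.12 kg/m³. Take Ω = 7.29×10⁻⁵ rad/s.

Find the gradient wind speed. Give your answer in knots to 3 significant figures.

Coriolis parameter at 20°N:
f = 2Ω sin φ = 2 × 7.29×10⁻⁵ × sin 20° = 4.99×10⁻⁵ s⁻¹
Pressure gradient: |∂P/∂n| = 800 Pa / 218000 m = 3.67×10⁻³ Pa/m
Geostrophic speed: V_g = |∂P/∂n|/(fρ) = 3.67×10⁻³/(4.99×10⁻⁵ × 1.12) = 65.7 m/s
Around a low, centrifugal force acts outward with Coriolis, so pressure-gradient force balances both:
(1/ρ)|∂P/∂n| = fV + V²/R  →  V² + fR·V − fR·V_g = 0
With fR = 4.99×10⁻⁵ × 521×10³ m = 26.0 m/s:
V = [−fR + √((fR)² + 4 fR V_g)]/2 = [−26.0 + √(26.0² + 4×26.0×65.7)]/2 = 30.3 m/s
Subgeostrophic (V < V_g = 65.7 m/s), as expected around a low.
Converting: 30.3 m/s × 1.944 = 58.9 knots

58.9 knots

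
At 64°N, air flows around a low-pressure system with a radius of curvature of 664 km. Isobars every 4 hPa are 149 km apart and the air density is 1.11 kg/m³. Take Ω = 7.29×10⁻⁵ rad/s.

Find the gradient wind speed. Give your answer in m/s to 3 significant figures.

15.6 m/s

Coriolis parameter at 64°N:
f = 2Ω sin φ = 2 × 7.29×10⁻⁵ × sin 64° = 1.31×10⁻⁴ s⁻¹
Pressure gradient: |∂P/∂n| = 400 Pa / 149000 m = 2.68×10⁻³ Pa/m
Geostrophic speed: V_g = |∂P/∂n|/(fρ) = 2.68×10⁻³/(1.31×10⁻⁴ × 1.11) = 18.5 m/s
Around a low, centrifugal force acts outward with Coriolis, so pressure-gradient force balances both:
(1/ρ)|∂P/∂n| = fV + V²/R  →  V² + fR·V − fR·V_g = 0
With fR = 1.31×10⁻⁴ × 664×10³ m = 87.0 m/s:
V = [−fR + √((fR)² + 4 fR V_g)]/2 = [−87.0 + √(87.0² + 4×87.0×18.5)]/2 = 15.6 m/s
Subgeostrophic (V < V_g = 18.5 m/s), as expected around a low.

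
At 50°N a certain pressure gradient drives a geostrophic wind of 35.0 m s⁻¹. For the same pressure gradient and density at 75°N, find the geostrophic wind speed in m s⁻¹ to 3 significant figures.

With the same pressure gradient and density, V_g ∝ 1/f ∝ 1/sin φ.
V₂ = V₁ · sin φ₁ / sin φ₂ = 35.0 × sin 50° / sin 75°
V₂ = 35.0 × 0.7660/0.9659 = 27.8 m s⁻¹

27.8 m s⁻¹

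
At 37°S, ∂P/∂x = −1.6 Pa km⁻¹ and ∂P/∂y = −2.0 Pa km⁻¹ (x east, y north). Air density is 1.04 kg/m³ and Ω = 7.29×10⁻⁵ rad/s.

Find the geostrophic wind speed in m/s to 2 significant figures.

28 m/s

Coriolis parameter at 37°S:
f = 2Ω sin φ = 2 × 7.29×10⁻⁵ × sin 37° = 8.77×10⁻⁵ s⁻¹
In the Southern Hemisphere f is negative: f = −8.77×10⁻⁵ s⁻¹.
Component geostrophic relations (x east, y north):
u_g = −(1/(fρ)) ∂P/∂y,  v_g = (1/(fρ)) ∂P/∂x
u_g = −(−2.0×10⁻³)/(−8.77×10⁻⁵ × 1.04) = −21.9 m/s;  v_g = (−1.6×10⁻³)/(−8.77×10⁻⁵ × 1.04) = 17.5 m/s
|V_g| = √(u_g² + v_g²) = 28.1 m/s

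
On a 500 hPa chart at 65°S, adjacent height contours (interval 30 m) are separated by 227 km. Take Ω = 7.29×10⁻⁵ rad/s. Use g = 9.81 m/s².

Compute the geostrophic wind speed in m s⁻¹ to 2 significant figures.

Coriolis parameter at 65°S:
f = 2Ω sin φ = 2 × 7.29×10⁻⁵ × sin 65° = 1.32×10⁻⁴ s⁻¹
Height gradient: |∂Z/∂n| = 30 m / 227000 m = 1.32×10⁻⁴
On a pressure surface, geostrophic balance gives V_g = (g/f)|∂Z/∂n|:
V_g = 9.81 × 1.32×10⁻⁴ / 1.32×10⁻⁴ = 9.81 m/s

9.8 m s⁻¹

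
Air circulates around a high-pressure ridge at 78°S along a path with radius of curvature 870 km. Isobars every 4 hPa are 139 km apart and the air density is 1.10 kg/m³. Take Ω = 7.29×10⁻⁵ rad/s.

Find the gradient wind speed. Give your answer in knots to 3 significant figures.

Coriolis parameter at 78°S:
f = 2Ω sin φ = 2 × 7.29×10⁻⁵ × sin 78° = 1.43×10⁻⁴ s⁻¹
Pressure gradient: |∂P/∂n| = 400 Pa / 139000 m = 2.88×10⁻³ Pa/m
Geostrophic speed: V_g = |∂P/∂n|/(fρ) = 2.88×10⁻³/(1.43×10⁻⁴ × 1.10) = 18.3 m/s
Around a high, pressure-gradient force acts outward with centrifugal, so Coriolis balances both:
fV = (1/ρ)|∂P/∂n| + V²/R  →  V² − fR·V + fR·V_g = 0
With fR = 1.43×10⁻⁴ × 870×10³ m = 124 m/s:
V = [fR − √((fR)² − 4 fR V_g)]/2 = [124 − √(124² − 4×124×18.3)]/2 = 22.4 m/s
Supergeostrophic (V > V_g = 18.3 m/s), as expected around a high.
Converting: 22.4 m/s × 1.944 = 43.5 knots

43.5 knots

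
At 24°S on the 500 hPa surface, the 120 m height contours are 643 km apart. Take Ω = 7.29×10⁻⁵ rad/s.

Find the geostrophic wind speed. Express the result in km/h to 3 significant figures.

Coriolis parameter at 24°S:
f = 2Ω sin φ = 2 × 7.29×10⁻⁵ × sin 24° = 5.93×10⁻⁵ s⁻¹
Height gradient: |∂Z/∂n| = 120 m / 643000 m = 1.87×10⁻⁴
On a pressure surface, geostrophic balance gives V_g = (g/f)|∂Z/∂n|:
V_g = 9.81 × 1.87×10⁻⁴ / 5.93×10⁻⁵ = 30.9 m/s
Converting: 30.9 m/s × 3.6 = 111 km/h

111 km/h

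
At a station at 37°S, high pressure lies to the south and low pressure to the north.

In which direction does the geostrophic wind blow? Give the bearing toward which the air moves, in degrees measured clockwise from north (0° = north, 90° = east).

270°

The pressure-gradient force points toward the north (bearing 000°).
Geostrophic balance: in the Southern Hemisphere the Coriolis force deflects motion to the left, so the geostrophic wind blows 90° to the left of the pressure-gradient force (low pressure on the right).
Rotating 000° by 90° counterclockwise gives 270° — the wind blows toward the west.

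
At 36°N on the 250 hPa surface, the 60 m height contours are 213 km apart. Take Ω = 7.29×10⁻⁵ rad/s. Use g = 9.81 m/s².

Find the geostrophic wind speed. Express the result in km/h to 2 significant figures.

120 km/h

Coriolis parameter at 36°N:
f = 2Ω sin φ = 2 × 7.29×10⁻⁵ × sin 36° = 8.57×10⁻⁵ s⁻¹
Height gradient: |∂Z/∂n| = 60 m / 213000 m = 2.82×10⁻⁴
On a pressure surface, geostrophic balance gives V_g = (g/f)|∂Z/∂n|:
V_g = 9.81 × 2.82×10⁻⁴ / 8.57×10⁻⁵ = 32.2 m/s
Converting: 32.2 m/s × 3.6 = 120 km/h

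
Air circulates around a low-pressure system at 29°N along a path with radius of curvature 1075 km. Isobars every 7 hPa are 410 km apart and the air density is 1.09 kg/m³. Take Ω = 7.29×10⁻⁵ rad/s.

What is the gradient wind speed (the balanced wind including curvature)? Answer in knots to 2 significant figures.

35 knots

Coriolis parameter at 29°N:
f = 2Ω sin φ = 2 × 7.29×10⁻⁵ × sin 29° = 7.07×10⁻⁵ s⁻¹
Pressure gradient: |∂P/∂n| = 700 Pa / 410000 m = 1.71×10⁻³ Pa/m
Geostrophic speed: V_g = |∂P/∂n|/(fρ) = 1.71×10⁻³/(7.07×10⁻⁵ × 1.09) = 22.2 m/s
Around a low, centrifugal force acts outward with Coriolis, so pressure-gradient force balances both:
(1/ρ)|∂P/∂n| = fV + V²/R  →  V² + fR·V − fR·V_g = 0
With fR = 7.07×10⁻⁵ × 1075×10³ m = 76.0 m/s:
V = [−fR + √((fR)² + 4 fR V_g)]/2 = [−76.0 + √(76.0² + 4×76.0×22.2)]/2 = 17.9 m/s
Subgeostrophic (V < V_g = 22.2 m/s), as expected around a low.
Converting: 17.9 m/s × 1.944 = 35 knots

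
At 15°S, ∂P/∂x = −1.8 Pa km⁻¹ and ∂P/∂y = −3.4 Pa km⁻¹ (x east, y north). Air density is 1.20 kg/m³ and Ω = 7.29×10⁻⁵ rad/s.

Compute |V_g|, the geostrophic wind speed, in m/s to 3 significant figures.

85.0 m/s

Coriolis parameter at 15°S:
f = 2Ω sin φ = 2 × 7.29×10⁻⁵ × sin 15° = 3.77×10⁻⁵ s⁻¹
In the Southern Hemisphere f is negative: f = −3.77×10⁻⁵ s⁻¹.
Component geostrophic relations (x east, y north):
u_g = −(1/(fρ)) ∂P/∂y,  v_g = (1/(fρ)) ∂P/∂x
u_g = −(−3.4×10⁻³)/(−3.77×10⁻⁵ × 1.20) = −75.1 m/s;  v_g = (−1.8×10⁻³)/(−3.77×10⁻⁵ × 1.20) = 39.8 m/s
|V_g| = √(u_g² + v_g²) = 85.0 m/s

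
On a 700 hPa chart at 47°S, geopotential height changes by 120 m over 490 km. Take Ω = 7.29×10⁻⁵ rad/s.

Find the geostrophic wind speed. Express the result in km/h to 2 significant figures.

Coriolis parameter at 47°S:
f = 2Ω sin φ = 2 × 7.29×10⁻⁵ × sin 47° = 1.07×10⁻⁴ s⁻¹
Height gradient: |∂Z/∂n| = 120 m / 490000 m = 2.45×10⁻⁴
On a pressure surface, geostrophic balance gives V_g = (g/f)|∂Z/∂n|:
V_g = 9.81 × 2.45×10⁻⁴ / 1.07×10⁻⁴ = 22.5 m/s
Converting: 22.5 m/s × 3.6 = 81 km/h

81 km/h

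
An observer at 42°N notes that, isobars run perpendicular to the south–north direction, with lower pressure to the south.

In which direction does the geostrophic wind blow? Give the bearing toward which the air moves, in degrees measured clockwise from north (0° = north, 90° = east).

The pressure-gradient force points toward the south (bearing 180°).
Geostrophic balance: in the Northern Hemisphere the Coriolis force deflects motion to the right, so the geostrophic wind blows 90° to the right of the pressure-gradient force (low pressure on the left).
Rotating 180° by 90° clockwise gives 270° — the wind blows toward the west.

270°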